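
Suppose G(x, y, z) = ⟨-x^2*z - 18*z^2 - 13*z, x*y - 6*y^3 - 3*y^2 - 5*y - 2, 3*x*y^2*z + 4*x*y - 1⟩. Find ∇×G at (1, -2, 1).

(-8, -54, -2)

(∇×G)₁ = ∂G₃/∂y − ∂G₂/∂z = 6*x*y*z + 4*x
(∇×G)₂ = ∂G₁/∂z − ∂G₃/∂x = -x^2 - 3*y^2*z - 4*y - 36*z - 13
(∇×G)₃ = ∂G₂/∂x − ∂G₁/∂y = y
∇×G = (6*x*y*z + 4*x, -x^2 - 3*y^2*z - 4*y - 36*z - 13, y)
At (1, -2, 1): (-8, -54, -2).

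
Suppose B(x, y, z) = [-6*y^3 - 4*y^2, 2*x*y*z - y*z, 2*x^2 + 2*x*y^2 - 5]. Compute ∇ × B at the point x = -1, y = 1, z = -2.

(-1, 2, 22)

(∇×B)₁ = ∂B₃/∂y − ∂B₂/∂z = 2*x*y + y
(∇×B)₂ = ∂B₁/∂z − ∂B₃/∂x = -4*x - 2*y^2
(∇×B)₃ = ∂B₂/∂x − ∂B₁/∂y = 18*y^2 + 2*y*z + 8*y
∇×B = (2*x*y + y, -4*x - 2*y^2, 18*y^2 + 2*y*z + 8*y)
At (-1, 1, -2): (-1, 2, 22).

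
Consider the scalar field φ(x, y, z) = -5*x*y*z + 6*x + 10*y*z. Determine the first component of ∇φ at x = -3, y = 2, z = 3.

-24

(∇φ)_1 = ∂φ/∂x = -5*y*z + 6
At (-3, 2, 3): -24.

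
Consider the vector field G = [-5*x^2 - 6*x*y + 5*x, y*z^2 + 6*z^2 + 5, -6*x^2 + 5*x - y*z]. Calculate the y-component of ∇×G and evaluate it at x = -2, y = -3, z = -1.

(∇×G)_2 = ∂G₁/∂z − ∂G₃/∂x
= 0 − (-12*x + 5)
= 12*x - 5
At (-2, -3, -1): -29.

-29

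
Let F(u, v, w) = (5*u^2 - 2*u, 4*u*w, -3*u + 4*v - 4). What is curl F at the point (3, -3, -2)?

(-8, 3, -8)

(∇×F)₁ = ∂F₃/∂v − ∂F₂/∂w = -4*u + 4
(∇×F)₂ = ∂F₁/∂w − ∂F₃/∂u = 3
(∇×F)₃ = ∂F₂/∂u − ∂F₁/∂v = 4*w
∇×F = (-4*u + 4, 3, 4*w)
At (3, -3, -2): (-8, 3, -8).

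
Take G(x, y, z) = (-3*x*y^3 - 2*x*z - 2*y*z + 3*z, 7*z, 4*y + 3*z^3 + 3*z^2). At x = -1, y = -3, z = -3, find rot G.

(∇×G)₁ = ∂G₃/∂y − ∂G₂/∂z = -3
(∇×G)₂ = ∂G₁/∂z − ∂G₃/∂x = -2*x - 2*y + 3
(∇×G)₃ = ∂G₂/∂x − ∂G₁/∂y = 9*x*y^2 + 2*z
∇×G = (-3, -2*x - 2*y + 3, 9*x*y^2 + 2*z)
At (-1, -3, -3): (-3, 11, -87).

(-3, 11, -87)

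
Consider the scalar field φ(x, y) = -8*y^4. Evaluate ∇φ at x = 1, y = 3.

(0, -864)

∂φ/∂x = 0
∂φ/∂y = -32*y^3
∇φ = (0, -32*y^3)
At (1, 3): (0, -864).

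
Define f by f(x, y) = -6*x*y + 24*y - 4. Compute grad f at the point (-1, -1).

(6, 30)

∂f/∂x = -6*y
∂f/∂y = -6*x + 24
∇f = (-6*y, -6*x + 24)
At (-1, -1): (6, 30).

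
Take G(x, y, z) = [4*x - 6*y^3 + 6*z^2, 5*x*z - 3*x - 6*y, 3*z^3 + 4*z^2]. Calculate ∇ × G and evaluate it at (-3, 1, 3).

(15, 36, 30)

(∇×G)₁ = ∂G₃/∂y − ∂G₂/∂z = -5*x
(∇×G)₂ = ∂G₁/∂z − ∂G₃/∂x = 12*z
(∇×G)₃ = ∂G₂/∂x − ∂G₁/∂y = 18*y^2 + 5*z - 3
∇×G = (-5*x, 12*z, 18*y^2 + 5*z - 3)
At (-3, 1, 3): (15, 36, 30).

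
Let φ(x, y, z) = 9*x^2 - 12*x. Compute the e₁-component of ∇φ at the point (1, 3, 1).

(∇φ)_1 = ∂φ/∂x = 18*x - 12
At (1, 3, 1): 6.

6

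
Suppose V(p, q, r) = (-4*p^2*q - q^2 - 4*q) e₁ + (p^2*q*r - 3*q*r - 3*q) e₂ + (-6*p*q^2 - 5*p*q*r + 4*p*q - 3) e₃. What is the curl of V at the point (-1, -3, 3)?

(∇×V)₁ = ∂V₃/∂q − ∂V₂/∂r = -p^2*q - 12*p*q - 5*p*r + 4*p + 3*q
(∇×V)₂ = ∂V₁/∂r − ∂V₃/∂p = 6*q^2 + 5*q*r - 4*q
(∇×V)₃ = ∂V₂/∂p − ∂V₁/∂q = 4*p^2 + 2*p*q*r + 2*q + 4
∇×V = (-p^2*q - 12*p*q - 5*p*r + 4*p + 3*q, 6*q^2 + 5*q*r - 4*q, 4*p^2 + 2*p*q*r + 2*q + 4)
At (-1, -3, 3): (-31, 21, 20).

(-31, 21, 20)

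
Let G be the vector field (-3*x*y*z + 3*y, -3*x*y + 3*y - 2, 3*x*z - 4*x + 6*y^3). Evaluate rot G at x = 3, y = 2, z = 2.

(∇×G)₁ = ∂G₃/∂y − ∂G₂/∂z = 18*y^2
(∇×G)₂ = ∂G₁/∂z − ∂G₃/∂x = -3*x*y - 3*z + 4
(∇×G)₃ = ∂G₂/∂x − ∂G₁/∂y = 3*x*z - 3*y - 3
∇×G = (18*y^2, -3*x*y - 3*z + 4, 3*x*z - 3*y - 3)
At (3, 2, 2): (72, -20, 9).

(72, -20, 9)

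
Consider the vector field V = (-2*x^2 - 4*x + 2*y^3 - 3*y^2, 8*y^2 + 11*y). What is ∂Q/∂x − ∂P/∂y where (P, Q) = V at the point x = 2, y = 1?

∂V₂/∂x = 0
∂V₁/∂y = 6*y^2 - 6*y
Scalar curl = -6*y^2 + 6*y
At (2, 1): 0.

0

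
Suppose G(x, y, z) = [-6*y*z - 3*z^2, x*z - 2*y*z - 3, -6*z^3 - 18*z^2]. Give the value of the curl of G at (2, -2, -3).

(-6, 30, -21)

(∇×G)₁ = ∂G₃/∂y − ∂G₂/∂z = -x + 2*y
(∇×G)₂ = ∂G₁/∂z − ∂G₃/∂x = -6*y - 6*z
(∇×G)₃ = ∂G₂/∂x − ∂G₁/∂y = 7*z
∇×G = (-x + 2*y, -6*y - 6*z, 7*z)
At (2, -2, -3): (-6, 30, -21).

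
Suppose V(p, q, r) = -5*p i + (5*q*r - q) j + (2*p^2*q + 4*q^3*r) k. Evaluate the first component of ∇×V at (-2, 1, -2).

-21

(∇×V)_1 = ∂V₃/∂q − ∂V₂/∂r
= 2*p^2 + 12*q^2*r − (5*q)
= 2*p^2 + 12*q^2*r - 5*q
At (-2, 1, -2): -21.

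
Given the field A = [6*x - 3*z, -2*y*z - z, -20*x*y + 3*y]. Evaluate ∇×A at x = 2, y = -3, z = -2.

(-42, -63, 0)

(∇×A)₁ = ∂A₃/∂y − ∂A₂/∂z = -20*x + 2*y + 4
(∇×A)₂ = ∂A₁/∂z − ∂A₃/∂x = 20*y - 3
(∇×A)₃ = ∂A₂/∂x − ∂A₁/∂y = 0
∇×A = (-20*x + 2*y + 4, 20*y - 3, 0)
At (2, -3, -2): (-42, -63, 0).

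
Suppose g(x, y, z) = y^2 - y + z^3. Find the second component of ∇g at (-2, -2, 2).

-5

(∇g)_2 = ∂g/∂y = 2*y - 1
At (-2, -2, 2): -5.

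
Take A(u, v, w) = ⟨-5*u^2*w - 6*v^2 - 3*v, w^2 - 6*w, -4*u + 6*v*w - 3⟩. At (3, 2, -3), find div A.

102

∂A₁/∂u = -10*u*w
∂A₂/∂v = 0
∂A₃/∂w = 6*v
∇·A = -10*u*w + 6*v
At (3, 2, -3): 102.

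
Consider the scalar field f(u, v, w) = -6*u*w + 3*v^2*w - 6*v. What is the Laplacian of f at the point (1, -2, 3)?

18

∂²f/∂u² = 0
∂²f/∂v² = 6*w
∂²f/∂w² = 0
∇²f = 6*w
At (1, -2, 3): 18.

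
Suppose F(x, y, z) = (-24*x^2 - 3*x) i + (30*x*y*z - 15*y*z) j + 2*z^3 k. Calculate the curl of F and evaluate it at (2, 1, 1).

(∇×F)₁ = ∂F₃/∂y − ∂F₂/∂z = -30*x*y + 15*y
(∇×F)₂ = ∂F₁/∂z − ∂F₃/∂x = 0
(∇×F)₃ = ∂F₂/∂x − ∂F₁/∂y = 30*y*z
∇×F = (-30*x*y + 15*y, 0, 30*y*z)
At (2, 1, 1): (-45, 0, 30).

(-45, 0, 30)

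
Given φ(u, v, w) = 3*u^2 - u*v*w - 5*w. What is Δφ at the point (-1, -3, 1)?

6

∂²φ/∂u² = 6
∂²φ/∂v² = 0
∂²φ/∂w² = 0
∇²φ = 6
At (-1, -3, 1): 6.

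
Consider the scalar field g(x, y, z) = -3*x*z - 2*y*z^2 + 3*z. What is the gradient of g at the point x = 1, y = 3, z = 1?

(-3, -2, -12)

∂g/∂x = -3*z
∂g/∂y = -2*z^2
∂g/∂z = -3*x - 4*y*z + 3
∇g = (-3*z, -2*z^2, -3*x - 4*y*z + 3)
At (1, 3, 1): (-3, -2, -12).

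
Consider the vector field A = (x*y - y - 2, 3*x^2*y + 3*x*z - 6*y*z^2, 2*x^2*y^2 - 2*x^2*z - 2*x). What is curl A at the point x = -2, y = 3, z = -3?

(∇×A)₁ = ∂A₃/∂y − ∂A₂/∂z = 4*x^2*y - 3*x + 12*y*z
(∇×A)₂ = ∂A₁/∂z − ∂A₃/∂x = -4*x*y^2 + 4*x*z + 2
(∇×A)₃ = ∂A₂/∂x − ∂A₁/∂y = 6*x*y - x + 3*z + 1
∇×A = (4*x^2*y - 3*x + 12*y*z, -4*x*y^2 + 4*x*z + 2, 6*x*y - x + 3*z + 1)
At (-2, 3, -3): (-54, 98, -42).

(-54, 98, -42)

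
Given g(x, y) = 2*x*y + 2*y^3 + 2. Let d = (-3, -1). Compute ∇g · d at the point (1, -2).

-14

∂g/∂x = 2*y
∂g/∂y = 2*x + 6*y^2
∇g at (1, -2) = (-4, 26)
∇g · d = (-4)(-3) + (26)(-1) = -14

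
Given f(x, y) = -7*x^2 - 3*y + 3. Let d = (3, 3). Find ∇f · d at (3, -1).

∂f/∂x = -14*x
∂f/∂y = -3
∇f at (3, -1) = (-42, -3)
∇f · d = (-42)(3) + (-3)(3) = -135

-135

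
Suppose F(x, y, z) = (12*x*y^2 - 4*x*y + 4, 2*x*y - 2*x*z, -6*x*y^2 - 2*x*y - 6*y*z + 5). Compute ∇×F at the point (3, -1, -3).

(∇×F)₁ = ∂F₃/∂y − ∂F₂/∂z = -12*x*y - 6*z
(∇×F)₂ = ∂F₁/∂z − ∂F₃/∂x = 6*y^2 + 2*y
(∇×F)₃ = ∂F₂/∂x − ∂F₁/∂y = -24*x*y + 4*x + 2*y - 2*z
∇×F = (-12*x*y - 6*z, 6*y^2 + 2*y, -24*x*y + 4*x + 2*y - 2*z)
At (3, -1, -3): (54, 4, 88).

(54, 4, 88)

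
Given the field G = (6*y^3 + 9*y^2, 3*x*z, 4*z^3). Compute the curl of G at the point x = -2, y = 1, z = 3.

(∇×G)₁ = ∂G₃/∂y − ∂G₂/∂z = -3*x
(∇×G)₂ = ∂G₁/∂z − ∂G₃/∂x = 0
(∇×G)₃ = ∂G₂/∂x − ∂G₁/∂y = -18*y^2 - 18*y + 3*z
∇×G = (-3*x, 0, -18*y^2 - 18*y + 3*z)
At (-2, 1, 3): (6, 0, -27).

(6, 0, -27)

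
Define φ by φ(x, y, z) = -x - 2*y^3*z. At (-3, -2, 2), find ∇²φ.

∂²φ/∂x² = 0
∂²φ/∂y² = -12*y*z
∂²φ/∂z² = 0
∇²φ = -12*y*z
At (-3, -2, 2): 48.

48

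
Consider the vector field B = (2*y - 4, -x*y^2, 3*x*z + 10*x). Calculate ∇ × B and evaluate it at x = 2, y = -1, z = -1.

(∇×B)₁ = ∂B₃/∂y − ∂B₂/∂z = 0
(∇×B)₂ = ∂B₁/∂z − ∂B₃/∂x = -3*z - 10
(∇×B)₃ = ∂B₂/∂x − ∂B₁/∂y = -y^2 - 2
∇×B = (0, -3*z - 10, -y^2 - 2)
At (2, -1, -1): (0, -7, -3).

(0, -7, -3)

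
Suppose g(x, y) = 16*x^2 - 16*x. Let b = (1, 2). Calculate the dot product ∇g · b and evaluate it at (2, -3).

∂g/∂x = 32*x - 16
∂g/∂y = 0
∇g at (2, -3) = (48, 0)
∇g · b = (48)(1) + (0)(2) = 48

48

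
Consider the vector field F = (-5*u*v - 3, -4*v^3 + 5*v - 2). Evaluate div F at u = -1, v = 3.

∂F₁/∂u = -5*v
∂F₂/∂v = -12*v^2 + 5
∇·F = -12*v^2 - 5*v + 5
At (-1, 3): -118.

-118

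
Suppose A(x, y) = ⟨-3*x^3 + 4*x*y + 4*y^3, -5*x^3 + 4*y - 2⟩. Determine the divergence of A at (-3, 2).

-69

∂A₁/∂x = -9*x^2 + 4*y
∂A₂/∂y = 4
∇·A = -9*x^2 + 4*y + 4
At (-3, 2): -69.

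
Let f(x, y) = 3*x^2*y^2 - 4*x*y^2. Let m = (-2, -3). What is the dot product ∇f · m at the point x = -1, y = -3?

∂f/∂x = 6*x*y^2 - 4*y^2
∂f/∂y = 6*x^2*y - 8*x*y
∇f at (-1, -3) = (-90, -42)
∇f · m = (-90)(-2) + (-42)(-3) = 306

306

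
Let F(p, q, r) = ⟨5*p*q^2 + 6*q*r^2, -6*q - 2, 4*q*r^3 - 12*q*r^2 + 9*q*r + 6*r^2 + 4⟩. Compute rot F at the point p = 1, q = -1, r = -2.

(∇×F)₁ = ∂F₃/∂q − ∂F₂/∂r = 4*r^3 - 12*r^2 + 9*r
(∇×F)₂ = ∂F₁/∂r − ∂F₃/∂p = 12*q*r
(∇×F)₃ = ∂F₂/∂p − ∂F₁/∂q = -10*p*q - 6*r^2
∇×F = (4*r^3 - 12*r^2 + 9*r, 12*q*r, -10*p*q - 6*r^2)
At (1, -1, -2): (-98, 24, -14).

(-98, 24, -14)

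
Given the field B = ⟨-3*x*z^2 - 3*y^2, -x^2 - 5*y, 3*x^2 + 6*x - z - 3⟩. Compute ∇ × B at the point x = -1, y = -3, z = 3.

(0, 18, -16)

(∇×B)₁ = ∂B₃/∂y − ∂B₂/∂z = 0
(∇×B)₂ = ∂B₁/∂z − ∂B₃/∂x = -6*x*z - 6*x - 6
(∇×B)₃ = ∂B₂/∂x − ∂B₁/∂y = -2*x + 6*y
∇×B = (0, -6*x*z - 6*x - 6, -2*x + 6*y)
At (-1, -3, 3): (0, 18, -16).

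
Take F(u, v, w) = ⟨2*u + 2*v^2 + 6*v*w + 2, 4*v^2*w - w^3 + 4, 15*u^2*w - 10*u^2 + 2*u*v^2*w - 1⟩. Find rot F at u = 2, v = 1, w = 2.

(24, -78, -16)

(∇×F)₁ = ∂F₃/∂v − ∂F₂/∂w = 4*u*v*w - 4*v^2 + 3*w^2
(∇×F)₂ = ∂F₁/∂w − ∂F₃/∂u = -30*u*w + 20*u - 2*v^2*w + 6*v
(∇×F)₃ = ∂F₂/∂u − ∂F₁/∂v = -4*v - 6*w
∇×F = (4*u*v*w - 4*v^2 + 3*w^2, -30*u*w + 20*u - 2*v^2*w + 6*v, -4*v - 6*w)
At (2, 1, 2): (24, -78, -16).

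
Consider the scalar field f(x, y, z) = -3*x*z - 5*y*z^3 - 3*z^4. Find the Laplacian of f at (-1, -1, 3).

-234

∂²f/∂x² = 0
∂²f/∂y² = 0
∂²f/∂z² = -6*z*(5*y + 6*z)
∇²f = -30*y*z - 36*z^2
At (-1, -1, 3): -234.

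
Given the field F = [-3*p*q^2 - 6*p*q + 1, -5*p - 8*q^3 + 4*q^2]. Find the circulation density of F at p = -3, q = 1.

-41

∂F₂/∂p = -5
∂F₁/∂q = -6*p*q - 6*p
Scalar curl = 6*p*q + 6*p - 5
At (-3, 1): -41.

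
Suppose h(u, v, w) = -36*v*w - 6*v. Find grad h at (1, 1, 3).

(0, -114, -36)

∂h/∂u = 0
∂h/∂v = -36*w - 6
∂h/∂w = -36*v
∇h = (0, -36*w - 6, -36*v)
At (1, 1, 3): (0, -114, -36).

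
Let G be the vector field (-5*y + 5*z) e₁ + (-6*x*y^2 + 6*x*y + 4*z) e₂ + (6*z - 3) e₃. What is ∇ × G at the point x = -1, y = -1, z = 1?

(∇×G)₁ = ∂G₃/∂y − ∂G₂/∂z = -4
(∇×G)₂ = ∂G₁/∂z − ∂G₃/∂x = 5
(∇×G)₃ = ∂G₂/∂x − ∂G₁/∂y = -6*y^2 + 6*y + 5
∇×G = (-4, 5, -6*y^2 + 6*y + 5)
At (-1, -1, 1): (-4, 5, -7).

(-4, 5, -7)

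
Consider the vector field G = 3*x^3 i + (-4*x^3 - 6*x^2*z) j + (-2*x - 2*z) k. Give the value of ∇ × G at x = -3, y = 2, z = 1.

(54, 2, -72)

(∇×G)₁ = ∂G₃/∂y − ∂G₂/∂z = 6*x^2
(∇×G)₂ = ∂G₁/∂z − ∂G₃/∂x = 2
(∇×G)₃ = ∂G₂/∂x − ∂G₁/∂y = -12*x^2 - 12*x*z
∇×G = (6*x^2, 2, -12*x^2 - 12*x*z)
At (-3, 2, 1): (54, 2, -72).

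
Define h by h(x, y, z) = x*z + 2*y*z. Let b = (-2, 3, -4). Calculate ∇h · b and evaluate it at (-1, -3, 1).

32

∂h/∂x = z
∂h/∂y = 2*z
∂h/∂z = x + 2*y
∇h at (-1, -3, 1) = (1, 2, -7)
∇h · b = (1)(-2) + (2)(3) + (-7)(-4) = 32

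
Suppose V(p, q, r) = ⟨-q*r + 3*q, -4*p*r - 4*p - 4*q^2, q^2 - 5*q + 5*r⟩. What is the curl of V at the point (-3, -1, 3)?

(∇×V)₁ = ∂V₃/∂q − ∂V₂/∂r = 4*p + 2*q - 5
(∇×V)₂ = ∂V₁/∂r − ∂V₃/∂p = -q
(∇×V)₃ = ∂V₂/∂p − ∂V₁/∂q = -3*r - 7
∇×V = (4*p + 2*q - 5, -q, -3*r - 7)
At (-3, -1, 3): (-19, 1, -16).

(-19, 1, -16)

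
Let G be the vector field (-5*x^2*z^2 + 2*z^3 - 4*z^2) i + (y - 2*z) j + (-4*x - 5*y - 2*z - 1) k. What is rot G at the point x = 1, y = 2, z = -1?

(-3, 28, 0)

(∇×G)₁ = ∂G₃/∂y − ∂G₂/∂z = -3
(∇×G)₂ = ∂G₁/∂z − ∂G₃/∂x = -10*x^2*z + 6*z^2 - 8*z + 4
(∇×G)₃ = ∂G₂/∂x − ∂G₁/∂y = 0
∇×G = (-3, -10*x^2*z + 6*z^2 - 8*z + 4, 0)
At (1, 2, -1): (-3, 28, 0).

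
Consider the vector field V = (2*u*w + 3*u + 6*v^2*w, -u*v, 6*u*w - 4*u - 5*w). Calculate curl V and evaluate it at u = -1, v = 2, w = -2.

(∇×V)₁ = ∂V₃/∂v − ∂V₂/∂w = 0
(∇×V)₂ = ∂V₁/∂w − ∂V₃/∂u = 2*u + 6*v^2 - 6*w + 4
(∇×V)₃ = ∂V₂/∂u − ∂V₁/∂v = -12*v*w - v
∇×V = (0, 2*u + 6*v^2 - 6*w + 4, -12*v*w - v)
At (-1, 2, -2): (0, 38, 46).

(0, 38, 46)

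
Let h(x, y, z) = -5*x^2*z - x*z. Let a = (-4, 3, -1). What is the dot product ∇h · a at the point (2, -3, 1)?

106

∂h/∂x = -10*x*z - z
∂h/∂y = 0
∂h/∂z = -5*x^2 - x
∇h at (2, -3, 1) = (-21, 0, -22)
∇h · a = (-21)(-4) + (0)(3) + (-22)(-1) = 106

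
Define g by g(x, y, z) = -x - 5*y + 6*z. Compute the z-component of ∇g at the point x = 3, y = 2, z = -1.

6

(∇g)_3 = ∂g/∂z = 6
At (3, 2, -1): 6.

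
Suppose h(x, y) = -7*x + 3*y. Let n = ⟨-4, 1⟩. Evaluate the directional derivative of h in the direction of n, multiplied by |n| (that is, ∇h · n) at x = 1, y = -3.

31

∂h/∂x = -7
∂h/∂y = 3
∇h at (1, -3) = (-7, 3)
∇h · n = (-7)(-4) + (3)(1) = 31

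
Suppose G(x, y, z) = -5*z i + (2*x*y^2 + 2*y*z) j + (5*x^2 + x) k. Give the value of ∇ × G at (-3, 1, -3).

(-2, 24, 2)

(∇×G)₁ = ∂G₃/∂y − ∂G₂/∂z = -2*y
(∇×G)₂ = ∂G₁/∂z − ∂G₃/∂x = -10*x - 6
(∇×G)₃ = ∂G₂/∂x − ∂G₁/∂y = 2*y^2
∇×G = (-2*y, -10*x - 6, 2*y^2)
At (-3, 1, -3): (-2, 24, 2).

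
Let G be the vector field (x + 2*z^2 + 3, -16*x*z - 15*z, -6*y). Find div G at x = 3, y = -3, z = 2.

1

∂G₁/∂x = 1
∂G₂/∂y = 0
∂G₃/∂z = 0
∇·G = 1
At (3, -3, 2): 1.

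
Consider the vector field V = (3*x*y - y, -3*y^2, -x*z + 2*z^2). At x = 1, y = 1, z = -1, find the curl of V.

(∇×V)₁ = ∂V₃/∂y − ∂V₂/∂z = 0
(∇×V)₂ = ∂V₁/∂z − ∂V₃/∂x = z
(∇×V)₃ = ∂V₂/∂x − ∂V₁/∂y = -3*x + 1
∇×V = (0, z, -3*x + 1)
At (1, 1, -1): (0, -1, -2).

(0, -1, -2)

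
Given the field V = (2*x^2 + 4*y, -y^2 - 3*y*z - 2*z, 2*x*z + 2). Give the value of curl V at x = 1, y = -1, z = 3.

(∇×V)₁ = ∂V₃/∂y − ∂V₂/∂z = 3*y + 2
(∇×V)₂ = ∂V₁/∂z − ∂V₃/∂x = -2*z
(∇×V)₃ = ∂V₂/∂x − ∂V₁/∂y = -4
∇×V = (3*y + 2, -2*z, -4)
At (1, -1, 3): (-1, -6, -4).

(-1, -6, -4)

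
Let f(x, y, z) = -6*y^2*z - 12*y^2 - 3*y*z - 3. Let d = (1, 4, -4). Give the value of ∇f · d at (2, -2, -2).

∂f/∂x = 0
∂f/∂y = -12*y*z - 24*y - 3*z
∂f/∂z = -6*y^2 - 3*y
∇f at (2, -2, -2) = (0, 6, -18)
∇f · d = (0)(1) + (6)(4) + (-18)(-4) = 96

96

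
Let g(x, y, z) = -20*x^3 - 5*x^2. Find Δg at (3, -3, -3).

∂²g/∂x² = -10*(12*x + 1)
∂²g/∂y² = 0
∂²g/∂z² = 0
∇²g = -120*x - 10
At (3, -3, -3): -370.

-370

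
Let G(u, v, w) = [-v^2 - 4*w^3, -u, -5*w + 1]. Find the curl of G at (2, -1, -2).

(∇×G)₁ = ∂G₃/∂v − ∂G₂/∂w = 0
(∇×G)₂ = ∂G₁/∂w − ∂G₃/∂u = -12*w^2
(∇×G)₃ = ∂G₂/∂u − ∂G₁/∂v = 2*v - 1
∇×G = (0, -12*w^2, 2*v - 1)
At (2, -1, -2): (0, -48, -3).

(0, -48, -3)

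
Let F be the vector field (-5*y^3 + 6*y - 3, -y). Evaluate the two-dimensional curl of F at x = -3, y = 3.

∂F₂/∂x = 0
∂F₁/∂y = -15*y^2 + 6
Scalar curl = 15*y^2 - 6
At (-3, 3): 129.

129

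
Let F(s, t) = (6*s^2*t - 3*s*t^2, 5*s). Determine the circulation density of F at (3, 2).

∂F₂/∂s = 5
∂F₁/∂t = 6*s^2 - 6*s*t
Scalar curl = -6*s^2 + 6*s*t + 5
At (3, 2): -13.

-13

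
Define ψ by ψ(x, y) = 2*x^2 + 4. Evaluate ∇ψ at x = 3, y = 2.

∂ψ/∂x = 4*x
∂ψ/∂y = 0
∇ψ = (4*x, 0)
At (3, 2): (12, 0).

(12, 0)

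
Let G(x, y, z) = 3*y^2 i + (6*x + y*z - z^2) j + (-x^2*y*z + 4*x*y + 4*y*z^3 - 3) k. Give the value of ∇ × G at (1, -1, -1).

(∇×G)₁ = ∂G₃/∂y − ∂G₂/∂z = -x^2*z + 4*x - y + 4*z^3 + 2*z
(∇×G)₂ = ∂G₁/∂z − ∂G₃/∂x = 2*x*y*z - 4*y
(∇×G)₃ = ∂G₂/∂x − ∂G₁/∂y = -6*y + 6
∇×G = (-x^2*z + 4*x - y + 4*z^3 + 2*z, 2*x*y*z - 4*y, -6*y + 6)
At (1, -1, -1): (0, 6, 12).

(0, 6, 12)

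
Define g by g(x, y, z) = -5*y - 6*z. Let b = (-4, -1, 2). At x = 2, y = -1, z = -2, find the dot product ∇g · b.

∂g/∂x = 0
∂g/∂y = -5
∂g/∂z = -6
∇g at (2, -1, -2) = (0, -5, -6)
∇g · b = (0)(-4) + (-5)(-1) + (-6)(2) = -7

-7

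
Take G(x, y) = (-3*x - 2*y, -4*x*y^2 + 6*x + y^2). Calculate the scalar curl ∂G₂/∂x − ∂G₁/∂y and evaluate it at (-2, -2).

-8

∂G₂/∂x = -4*y^2 + 6
∂G₁/∂y = -2
Scalar curl = -4*y^2 + 8
At (-2, -2): -8.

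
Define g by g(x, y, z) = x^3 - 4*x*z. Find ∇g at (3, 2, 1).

(23, 0, -12)

∂g/∂x = 3*x^2 - 4*z
∂g/∂y = 0
∂g/∂z = -4*x
∇g = (3*x^2 - 4*z, 0, -4*x)
At (3, 2, 1): (23, 0, -12).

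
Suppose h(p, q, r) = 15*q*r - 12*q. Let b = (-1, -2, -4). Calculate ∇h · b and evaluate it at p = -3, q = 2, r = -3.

∂h/∂p = 0
∂h/∂q = 15*r - 12
∂h/∂r = 15*q
∇h at (-3, 2, -3) = (0, -57, 30)
∇h · b = (0)(-1) + (-57)(-2) + (30)(-4) = -6

-6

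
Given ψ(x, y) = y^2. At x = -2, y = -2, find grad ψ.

∂ψ/∂x = 0
∂ψ/∂y = 2*y
∇ψ = (0, 2*y)
At (-2, -2): (0, -4).

(0, -4)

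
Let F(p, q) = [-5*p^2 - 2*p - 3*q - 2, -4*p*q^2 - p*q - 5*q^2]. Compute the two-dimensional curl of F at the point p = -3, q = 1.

-2

∂F₂/∂p = -4*q^2 - q
∂F₁/∂q = -3
Scalar curl = -4*q^2 - q + 3
At (-3, 1): -2.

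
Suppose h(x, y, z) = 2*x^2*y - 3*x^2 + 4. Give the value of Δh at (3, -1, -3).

∂²h/∂x² = 2*(2*y - 3)
∂²h/∂y² = 0
∂²h/∂z² = 0
∇²h = 4*y - 6
At (3, -1, -3): -10.

-10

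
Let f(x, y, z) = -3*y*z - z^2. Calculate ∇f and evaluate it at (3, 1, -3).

∂f/∂x = 0
∂f/∂y = -3*z
∂f/∂z = -3*y - 2*z
∇f = (0, -3*z, -3*y - 2*z)
At (3, 1, -3): (0, 9, 3).

(0, 9, 3)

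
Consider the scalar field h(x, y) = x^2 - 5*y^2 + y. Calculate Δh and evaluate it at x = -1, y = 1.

-8

∂²h/∂x² = 2
∂²h/∂y² = -10
∇²h = -8
At (-1, 1): -8.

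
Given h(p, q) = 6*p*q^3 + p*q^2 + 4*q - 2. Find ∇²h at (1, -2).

∂²h/∂p² = 0
∂²h/∂q² = 2*p*(18*q + 1)
∇²h = 36*p*q + 2*p
At (1, -2): -70.

-70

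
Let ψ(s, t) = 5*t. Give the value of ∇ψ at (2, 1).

(0, 5)

∂ψ/∂s = 0
∂ψ/∂t = 5
∇ψ = (0, 5)
At (2, 1): (0, 5).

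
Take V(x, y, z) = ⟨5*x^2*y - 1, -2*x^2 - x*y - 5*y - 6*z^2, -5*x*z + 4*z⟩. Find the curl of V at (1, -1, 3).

(∇×V)₁ = ∂V₃/∂y − ∂V₂/∂z = 12*z
(∇×V)₂ = ∂V₁/∂z − ∂V₃/∂x = 5*z
(∇×V)₃ = ∂V₂/∂x − ∂V₁/∂y = -5*x^2 - 4*x - y
∇×V = (12*z, 5*z, -5*x^2 - 4*x - y)
At (1, -1, 3): (36, 15, -8).

(36, 15, -8)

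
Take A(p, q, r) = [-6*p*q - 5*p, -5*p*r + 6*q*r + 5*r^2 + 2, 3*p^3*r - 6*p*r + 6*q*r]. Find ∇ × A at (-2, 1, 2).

(∇×A)₁ = ∂A₃/∂q − ∂A₂/∂r = 5*p - 6*q - 4*r
(∇×A)₂ = ∂A₁/∂r − ∂A₃/∂p = -9*p^2*r + 6*r
(∇×A)₃ = ∂A₂/∂p − ∂A₁/∂q = 6*p - 5*r
∇×A = (5*p - 6*q - 4*r, -9*p^2*r + 6*r, 6*p - 5*r)
At (-2, 1, 2): (-24, -60, -22).

(-24, -60, -22)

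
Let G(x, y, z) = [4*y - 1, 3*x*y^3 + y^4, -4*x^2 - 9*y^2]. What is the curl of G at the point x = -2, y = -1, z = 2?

(∇×G)₁ = ∂G₃/∂y − ∂G₂/∂z = -18*y
(∇×G)₂ = ∂G₁/∂z − ∂G₃/∂x = 8*x
(∇×G)₃ = ∂G₂/∂x − ∂G₁/∂y = 3*y^3 - 4
∇×G = (-18*y, 8*x, 3*y^3 - 4)
At (-2, -1, 2): (18, -16, -7).

(18, -16, -7)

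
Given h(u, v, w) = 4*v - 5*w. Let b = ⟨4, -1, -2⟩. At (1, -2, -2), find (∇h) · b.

∂h/∂u = 0
∂h/∂v = 4
∂h/∂w = -5
∇h at (1, -2, -2) = (0, 4, -5)
∇h · b = (0)(4) + (4)(-1) + (-5)(-2) = 6

6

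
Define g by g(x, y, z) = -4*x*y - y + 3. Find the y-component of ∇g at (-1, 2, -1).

(∇g)_2 = ∂g/∂y = -4*x - 1
At (-1, 2, -1): 3.

3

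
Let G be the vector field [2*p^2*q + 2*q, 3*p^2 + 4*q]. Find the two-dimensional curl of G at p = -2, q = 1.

-22

∂G₂/∂p = 6*p
∂G₁/∂q = 2*p^2 + 2
Scalar curl = -2*p^2 + 6*p - 2
At (-2, 1): -22.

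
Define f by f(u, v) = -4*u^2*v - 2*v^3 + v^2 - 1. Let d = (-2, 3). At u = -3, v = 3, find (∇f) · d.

∂f/∂u = -8*u*v
∂f/∂v = -4*u^2 - 6*v^2 + 2*v
∇f at (-3, 3) = (72, -84)
∇f · d = (72)(-2) + (-84)(3) = -396

-396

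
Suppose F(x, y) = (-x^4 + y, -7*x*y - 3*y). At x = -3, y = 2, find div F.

126

∂F₁/∂x = -4*x^3
∂F₂/∂y = -7*x - 3
∇·F = -4*x^3 - 7*x - 3
At (-3, 2): 126.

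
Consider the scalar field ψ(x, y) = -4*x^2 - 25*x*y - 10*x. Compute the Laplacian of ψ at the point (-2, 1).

-8

∂²ψ/∂x² = -8
∂²ψ/∂y² = 0
∇²ψ = -8
At (-2, 1): -8.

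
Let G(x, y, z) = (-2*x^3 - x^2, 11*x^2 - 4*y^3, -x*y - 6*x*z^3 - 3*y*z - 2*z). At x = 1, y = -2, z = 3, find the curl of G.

(∇×G)₁ = ∂G₃/∂y − ∂G₂/∂z = -x - 3*z
(∇×G)₂ = ∂G₁/∂z − ∂G₃/∂x = y + 6*z^3
(∇×G)₃ = ∂G₂/∂x − ∂G₁/∂y = 22*x
∇×G = (-x - 3*z, y + 6*z^3, 22*x)
At (1, -2, 3): (-10, 160, 22).

(-10, 160, 22)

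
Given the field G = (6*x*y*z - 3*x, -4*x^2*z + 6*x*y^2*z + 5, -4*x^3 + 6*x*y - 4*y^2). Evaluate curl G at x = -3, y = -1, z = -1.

(∇×G)₁ = ∂G₃/∂y − ∂G₂/∂z = 4*x^2 - 6*x*y^2 + 6*x - 8*y
(∇×G)₂ = ∂G₁/∂z − ∂G₃/∂x = 12*x^2 + 6*x*y - 6*y
(∇×G)₃ = ∂G₂/∂x − ∂G₁/∂y = -14*x*z + 6*y^2*z
∇×G = (4*x^2 - 6*x*y^2 + 6*x - 8*y, 12*x^2 + 6*x*y - 6*y, -14*x*z + 6*y^2*z)
At (-3, -1, -1): (44, 132, -48).

(44, 132, -48)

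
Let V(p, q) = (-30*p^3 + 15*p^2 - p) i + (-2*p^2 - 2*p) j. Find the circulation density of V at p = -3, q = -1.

∂V₂/∂p = -4*p - 2
∂V₁/∂q = 0
Scalar curl = -4*p - 2
At (-3, -1): 10.

10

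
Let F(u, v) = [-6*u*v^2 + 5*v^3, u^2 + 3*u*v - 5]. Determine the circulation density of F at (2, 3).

∂F₂/∂u = 2*u + 3*v
∂F₁/∂v = -12*u*v + 15*v^2
Scalar curl = 12*u*v + 2*u - 15*v^2 + 3*v
At (2, 3): -50.

-50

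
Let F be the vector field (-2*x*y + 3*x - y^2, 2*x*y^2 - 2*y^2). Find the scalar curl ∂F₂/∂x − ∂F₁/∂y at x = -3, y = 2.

6

∂F₂/∂x = 2*y^2
∂F₁/∂y = -2*x - 2*y
Scalar curl = 2*x + 2*y^2 + 2*y
At (-3, 2): 6.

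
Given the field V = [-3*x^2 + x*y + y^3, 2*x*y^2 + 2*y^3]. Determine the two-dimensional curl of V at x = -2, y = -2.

∂V₂/∂x = 2*y^2
∂V₁/∂y = x + 3*y^2
Scalar curl = -x - y^2
At (-2, -2): -2.

-2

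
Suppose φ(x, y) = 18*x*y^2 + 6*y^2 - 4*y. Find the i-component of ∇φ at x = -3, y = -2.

(∇φ)_1 = ∂φ/∂x = 18*y^2
At (-3, -2): 72.

72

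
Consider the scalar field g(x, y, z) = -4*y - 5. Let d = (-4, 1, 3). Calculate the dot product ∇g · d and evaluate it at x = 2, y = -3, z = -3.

∂g/∂x = 0
∂g/∂y = -4
∂g/∂z = 0
∇g at (2, -3, -3) = (0, -4, 0)
∇g · d = (0)(-4) + (-4)(1) + (0)(3) = -4

-4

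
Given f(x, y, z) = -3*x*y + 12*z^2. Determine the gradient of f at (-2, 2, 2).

(-6, 6, 48)

∂f/∂x = -3*y
∂f/∂y = -3*x
∂f/∂z = 24*z
∇f = (-3*y, -3*x, 24*z)
At (-2, 2, 2): (-6, 6, 48).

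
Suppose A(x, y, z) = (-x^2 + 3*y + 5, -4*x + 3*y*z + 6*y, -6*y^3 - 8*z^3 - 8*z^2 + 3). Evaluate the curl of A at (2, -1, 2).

(-15, 0, -7)

(∇×A)₁ = ∂A₃/∂y − ∂A₂/∂z = -18*y^2 - 3*y
(∇×A)₂ = ∂A₁/∂z − ∂A₃/∂x = 0
(∇×A)₃ = ∂A₂/∂x − ∂A₁/∂y = -7
∇×A = (-18*y^2 - 3*y, 0, -7)
At (2, -1, 2): (-15, 0, -7).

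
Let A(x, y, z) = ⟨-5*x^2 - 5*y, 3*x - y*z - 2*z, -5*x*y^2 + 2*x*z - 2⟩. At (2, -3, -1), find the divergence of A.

-15

∂A₁/∂x = -10*x
∂A₂/∂y = -z
∂A₃/∂z = 2*x
∇·A = -8*x - z
At (2, -3, -1): -15.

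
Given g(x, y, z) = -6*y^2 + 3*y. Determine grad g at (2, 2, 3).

∂g/∂x = 0
∂g/∂y = -12*y + 3
∂g/∂z = 0
∇g = (0, -12*y + 3, 0)
At (2, 2, 3): (0, -21, 0).

(0, -21, 0)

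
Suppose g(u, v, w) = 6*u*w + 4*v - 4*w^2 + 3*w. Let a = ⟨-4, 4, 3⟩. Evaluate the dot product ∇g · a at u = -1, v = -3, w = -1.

55

∂g/∂u = 6*w
∂g/∂v = 4
∂g/∂w = 6*u - 8*w + 3
∇g at (-1, -3, -1) = (-6, 4, 5)
∇g · a = (-6)(-4) + (4)(4) + (5)(3) = 55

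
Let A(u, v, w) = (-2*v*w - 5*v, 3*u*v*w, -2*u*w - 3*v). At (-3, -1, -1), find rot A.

(∇×A)₁ = ∂A₃/∂v − ∂A₂/∂w = -3*u*v - 3
(∇×A)₂ = ∂A₁/∂w − ∂A₃/∂u = -2*v + 2*w
(∇×A)₃ = ∂A₂/∂u − ∂A₁/∂v = 3*v*w + 2*w + 5
∇×A = (-3*u*v - 3, -2*v + 2*w, 3*v*w + 2*w + 5)
At (-3, -1, -1): (-12, 0, 6).

(-12, 0, 6)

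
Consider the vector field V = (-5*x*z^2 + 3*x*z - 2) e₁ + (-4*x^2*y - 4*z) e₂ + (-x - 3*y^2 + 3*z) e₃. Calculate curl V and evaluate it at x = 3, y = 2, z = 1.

(∇×V)₁ = ∂V₃/∂y − ∂V₂/∂z = -6*y + 4
(∇×V)₂ = ∂V₁/∂z − ∂V₃/∂x = -10*x*z + 3*x + 1
(∇×V)₃ = ∂V₂/∂x − ∂V₁/∂y = -8*x*y
∇×V = (-6*y + 4, -10*x*z + 3*x + 1, -8*x*y)
At (3, 2, 1): (-8, -20, -48).

(-8, -20, -48)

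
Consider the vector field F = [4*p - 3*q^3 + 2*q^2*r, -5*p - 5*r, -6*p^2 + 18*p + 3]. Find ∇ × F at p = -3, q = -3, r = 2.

(5, -36, 100)

(∇×F)₁ = ∂F₃/∂q − ∂F₂/∂r = 5
(∇×F)₂ = ∂F₁/∂r − ∂F₃/∂p = 12*p + 2*q^2 - 18
(∇×F)₃ = ∂F₂/∂p − ∂F₁/∂q = 9*q^2 - 4*q*r - 5
∇×F = (5, 12*p + 2*q^2 - 18, 9*q^2 - 4*q*r - 5)
At (-3, -3, 2): (5, -36, 100).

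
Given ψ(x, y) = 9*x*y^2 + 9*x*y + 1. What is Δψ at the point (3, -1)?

∂²ψ/∂x² = 0
∂²ψ/∂y² = 18*x
∇²ψ = 18*x
At (3, -1): 54.

54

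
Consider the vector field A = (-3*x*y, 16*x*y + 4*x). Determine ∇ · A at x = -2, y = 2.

-38

∂A₁/∂x = -3*y
∂A₂/∂y = 16*x
∇·A = 16*x - 3*y
At (-2, 2): -38.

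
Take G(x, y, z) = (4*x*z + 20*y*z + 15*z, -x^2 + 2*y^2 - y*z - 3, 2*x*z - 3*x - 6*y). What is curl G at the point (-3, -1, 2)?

(-7, -18, -34)

(∇×G)₁ = ∂G₃/∂y − ∂G₂/∂z = y - 6
(∇×G)₂ = ∂G₁/∂z − ∂G₃/∂x = 4*x + 20*y - 2*z + 18
(∇×G)₃ = ∂G₂/∂x − ∂G₁/∂y = -2*x - 20*z
∇×G = (y - 6, 4*x + 20*y - 2*z + 18, -2*x - 20*z)
At (-3, -1, 2): (-7, -18, -34).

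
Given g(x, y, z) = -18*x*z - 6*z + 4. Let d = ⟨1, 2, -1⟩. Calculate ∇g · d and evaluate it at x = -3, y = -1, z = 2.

-84

∂g/∂x = -18*z
∂g/∂y = 0
∂g/∂z = -18*x - 6
∇g at (-3, -1, 2) = (-36, 0, 48)
∇g · d = (-36)(1) + (0)(2) + (48)(-1) = -84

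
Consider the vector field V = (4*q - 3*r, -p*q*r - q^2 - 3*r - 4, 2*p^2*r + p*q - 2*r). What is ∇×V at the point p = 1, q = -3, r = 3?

(1, -12, 5)

(∇×V)₁ = ∂V₃/∂q − ∂V₂/∂r = p*q + p + 3
(∇×V)₂ = ∂V₁/∂r − ∂V₃/∂p = -4*p*r - q - 3
(∇×V)₃ = ∂V₂/∂p − ∂V₁/∂q = -q*r - 4
∇×V = (p*q + p + 3, -4*p*r - q - 3, -q*r - 4)
At (1, -3, 3): (1, -12, 5).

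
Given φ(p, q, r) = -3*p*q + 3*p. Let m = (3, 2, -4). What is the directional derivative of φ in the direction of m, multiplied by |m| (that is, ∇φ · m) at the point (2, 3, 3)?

-30

∂φ/∂p = -3*q + 3
∂φ/∂q = -3*p
∂φ/∂r = 0
∇φ at (2, 3, 3) = (-6, -6, 0)
∇φ · m = (-6)(3) + (-6)(2) + (0)(-4) = -30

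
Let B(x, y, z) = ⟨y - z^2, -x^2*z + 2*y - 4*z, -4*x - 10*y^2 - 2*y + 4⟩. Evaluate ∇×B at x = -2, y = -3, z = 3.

(∇×B)₁ = ∂B₃/∂y − ∂B₂/∂z = x^2 - 20*y + 2
(∇×B)₂ = ∂B₁/∂z − ∂B₃/∂x = -2*z + 4
(∇×B)₃ = ∂B₂/∂x − ∂B₁/∂y = -2*x*z - 1
∇×B = (x^2 - 20*y + 2, -2*z + 4, -2*x*z - 1)
At (-2, -3, 3): (66, -2, 11).

(66, -2, 11)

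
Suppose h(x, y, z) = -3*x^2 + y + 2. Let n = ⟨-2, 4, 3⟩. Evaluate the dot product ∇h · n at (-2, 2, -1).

-20

∂h/∂x = -6*x
∂h/∂y = 1
∂h/∂z = 0
∇h at (-2, 2, -1) = (12, 1, 0)
∇h · n = (12)(-2) + (1)(4) + (0)(3) = -20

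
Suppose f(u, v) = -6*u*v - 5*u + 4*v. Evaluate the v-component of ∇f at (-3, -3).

(∇f)_2 = ∂f/∂v = -6*u + 4
At (-3, -3): 22.

22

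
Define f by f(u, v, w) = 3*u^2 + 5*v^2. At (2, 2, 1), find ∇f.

(12, 20, 0)

∂f/∂u = 6*u
∂f/∂v = 10*v
∂f/∂w = 0
∇f = (6*u, 10*v, 0)
At (2, 2, 1): (12, 20, 0).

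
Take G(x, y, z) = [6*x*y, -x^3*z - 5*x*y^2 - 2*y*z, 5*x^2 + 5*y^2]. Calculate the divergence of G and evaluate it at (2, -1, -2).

18

∂G₁/∂x = 6*y
∂G₂/∂y = -10*x*y - 2*z
∂G₃/∂z = 0
∇·G = -10*x*y + 6*y - 2*z
At (2, -1, -2): 18.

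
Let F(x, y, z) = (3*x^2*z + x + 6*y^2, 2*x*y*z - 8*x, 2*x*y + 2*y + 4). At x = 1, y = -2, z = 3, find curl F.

(8, 7, 4)

(∇×F)₁ = ∂F₃/∂y − ∂F₂/∂z = -2*x*y + 2*x + 2
(∇×F)₂ = ∂F₁/∂z − ∂F₃/∂x = 3*x^2 - 2*y
(∇×F)₃ = ∂F₂/∂x − ∂F₁/∂y = 2*y*z - 12*y - 8
∇×F = (-2*x*y + 2*x + 2, 3*x^2 - 2*y, 2*y*z - 12*y - 8)
At (1, -2, 3): (8, 7, 4).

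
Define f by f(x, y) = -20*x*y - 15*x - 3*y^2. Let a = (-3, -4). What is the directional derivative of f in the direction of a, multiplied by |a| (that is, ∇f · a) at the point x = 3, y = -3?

∂f/∂x = -20*y - 15
∂f/∂y = -20*x - 6*y
∇f at (3, -3) = (45, -42)
∇f · a = (45)(-3) + (-42)(-4) = 33

33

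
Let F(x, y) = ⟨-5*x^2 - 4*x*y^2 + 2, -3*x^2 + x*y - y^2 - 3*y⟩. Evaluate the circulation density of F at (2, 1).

∂F₂/∂x = -6*x + y
∂F₁/∂y = -8*x*y
Scalar curl = 8*x*y - 6*x + y
At (2, 1): 5.

5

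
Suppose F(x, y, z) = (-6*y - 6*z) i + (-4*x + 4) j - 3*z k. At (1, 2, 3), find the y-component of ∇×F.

-6

(∇×F)_2 = ∂F₁/∂z − ∂F₃/∂x
= -6 − (0)
= -6
At (1, 2, 3): -6.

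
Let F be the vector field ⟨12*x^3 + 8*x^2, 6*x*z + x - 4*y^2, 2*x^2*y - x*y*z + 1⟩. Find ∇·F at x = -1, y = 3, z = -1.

∂F₁/∂x = 36*x^2 + 16*x
∂F₂/∂y = -8*y
∂F₃/∂z = -x*y
∇·F = 36*x^2 - x*y + 16*x - 8*y
At (-1, 3, -1): -1.

-1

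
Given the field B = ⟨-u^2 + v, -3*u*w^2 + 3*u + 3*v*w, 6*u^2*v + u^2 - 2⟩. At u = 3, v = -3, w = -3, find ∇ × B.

(9, 102, -25)

(∇×B)₁ = ∂B₃/∂v − ∂B₂/∂w = 6*u^2 + 6*u*w - 3*v
(∇×B)₂ = ∂B₁/∂w − ∂B₃/∂u = -12*u*v - 2*u
(∇×B)₃ = ∂B₂/∂u − ∂B₁/∂v = -3*w^2 + 2
∇×B = (6*u^2 + 6*u*w - 3*v, -12*u*v - 2*u, -3*w^2 + 2)
At (3, -3, -3): (9, 102, -25).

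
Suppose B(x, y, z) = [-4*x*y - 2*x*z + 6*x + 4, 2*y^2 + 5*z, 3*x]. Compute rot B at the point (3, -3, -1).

(∇×B)₁ = ∂B₃/∂y − ∂B₂/∂z = -5
(∇×B)₂ = ∂B₁/∂z − ∂B₃/∂x = -2*x - 3
(∇×B)₃ = ∂B₂/∂x − ∂B₁/∂y = 4*x
∇×B = (-5, -2*x - 3, 4*x)
At (3, -3, -1): (-5, -9, 12).

(-5, -9, 12)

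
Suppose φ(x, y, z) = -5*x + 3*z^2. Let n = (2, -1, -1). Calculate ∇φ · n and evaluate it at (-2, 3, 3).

∂φ/∂x = -5
∂φ/∂y = 0
∂φ/∂z = 6*z
∇φ at (-2, 3, 3) = (-5, 0, 18)
∇φ · n = (-5)(2) + (0)(-1) + (18)(-1) = -28

-28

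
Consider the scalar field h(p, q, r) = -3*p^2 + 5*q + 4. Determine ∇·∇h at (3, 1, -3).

-6

∂²h/∂p² = -6
∂²h/∂q² = 0
∂²h/∂r² = 0
∇²h = -6
At (3, 1, -3): -6.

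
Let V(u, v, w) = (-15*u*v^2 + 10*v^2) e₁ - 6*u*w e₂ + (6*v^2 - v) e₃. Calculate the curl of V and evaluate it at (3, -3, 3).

(∇×V)₁ = ∂V₃/∂v − ∂V₂/∂w = 6*u + 12*v - 1
(∇×V)₂ = ∂V₁/∂w − ∂V₃/∂u = 0
(∇×V)₃ = ∂V₂/∂u − ∂V₁/∂v = 30*u*v - 20*v - 6*w
∇×V = (6*u + 12*v - 1, 0, 30*u*v - 20*v - 6*w)
At (3, -3, 3): (-19, 0, -228).

(-19, 0, -228)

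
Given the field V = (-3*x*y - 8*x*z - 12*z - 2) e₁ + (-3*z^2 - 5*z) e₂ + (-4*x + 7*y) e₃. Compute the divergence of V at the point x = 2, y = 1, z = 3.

-27

∂V₁/∂x = -3*y - 8*z
∂V₂/∂y = 0
∂V₃/∂z = 0
∇·V = -3*y - 8*z
At (2, 1, 3): -27.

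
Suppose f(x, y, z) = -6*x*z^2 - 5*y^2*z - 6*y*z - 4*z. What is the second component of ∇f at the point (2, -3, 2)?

(∇f)_2 = ∂f/∂y = -10*y*z - 6*z
At (2, -3, 2): 48.

48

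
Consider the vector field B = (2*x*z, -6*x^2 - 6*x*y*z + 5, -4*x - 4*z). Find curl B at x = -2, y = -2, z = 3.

(24, 0, 60)

(∇×B)₁ = ∂B₃/∂y − ∂B₂/∂z = 6*x*y
(∇×B)₂ = ∂B₁/∂z − ∂B₃/∂x = 2*x + 4
(∇×B)₃ = ∂B₂/∂x − ∂B₁/∂y = -12*x - 6*y*z
∇×B = (6*x*y, 2*x + 4, -12*x - 6*y*z)
At (-2, -2, 3): (24, 0, 60).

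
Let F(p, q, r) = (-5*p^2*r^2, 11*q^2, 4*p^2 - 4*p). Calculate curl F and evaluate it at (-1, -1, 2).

(0, -8, 0)

(∇×F)₁ = ∂F₃/∂q − ∂F₂/∂r = 0
(∇×F)₂ = ∂F₁/∂r − ∂F₃/∂p = -10*p^2*r - 8*p + 4
(∇×F)₃ = ∂F₂/∂p − ∂F₁/∂q = 0
∇×F = (0, -10*p^2*r - 8*p + 4, 0)
At (-1, -1, 2): (0, -8, 0).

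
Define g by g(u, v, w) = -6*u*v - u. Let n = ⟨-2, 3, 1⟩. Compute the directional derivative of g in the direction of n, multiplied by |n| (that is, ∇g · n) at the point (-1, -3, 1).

-16

∂g/∂u = -6*v - 1
∂g/∂v = -6*u
∂g/∂w = 0
∇g at (-1, -3, 1) = (17, 6, 0)
∇g · n = (17)(-2) + (6)(3) + (0)(1) = -16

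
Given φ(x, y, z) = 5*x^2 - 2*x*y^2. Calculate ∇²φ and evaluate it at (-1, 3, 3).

14

∂²φ/∂x² = 10
∂²φ/∂y² = -4*x
∂²φ/∂z² = 0
∇²φ = -4*x + 10
At (-1, 3, 3): 14.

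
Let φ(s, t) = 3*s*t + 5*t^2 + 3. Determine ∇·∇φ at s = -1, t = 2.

∂²φ/∂s² = 0
∂²φ/∂t² = 10
∇²φ = 10
At (-1, 2): 10.

10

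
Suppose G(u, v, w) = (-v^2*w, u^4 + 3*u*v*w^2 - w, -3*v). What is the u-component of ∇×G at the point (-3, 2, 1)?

34

(∇×G)_1 = ∂G₃/∂v − ∂G₂/∂w
= -3 − (6*u*v*w - 1)
= -6*u*v*w - 2
At (-3, 2, 1): 34.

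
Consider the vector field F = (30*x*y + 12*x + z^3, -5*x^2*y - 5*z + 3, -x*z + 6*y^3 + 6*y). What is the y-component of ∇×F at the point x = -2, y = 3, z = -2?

(∇×F)_2 = ∂F₁/∂z − ∂F₃/∂x
= 3*z^2 − (-z)
= 3*z^2 + z
At (-2, 3, -2): 10.

10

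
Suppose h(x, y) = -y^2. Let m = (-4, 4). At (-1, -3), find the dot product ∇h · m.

24

∂h/∂x = 0
∂h/∂y = -2*y
∇h at (-1, -3) = (0, 6)
∇h · m = (0)(-4) + (6)(4) = 24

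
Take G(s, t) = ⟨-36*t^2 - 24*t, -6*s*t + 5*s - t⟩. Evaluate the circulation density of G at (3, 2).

161

∂G₂/∂s = -6*t + 5
∂G₁/∂t = -72*t - 24
Scalar curl = 66*t + 29
At (3, 2): 161.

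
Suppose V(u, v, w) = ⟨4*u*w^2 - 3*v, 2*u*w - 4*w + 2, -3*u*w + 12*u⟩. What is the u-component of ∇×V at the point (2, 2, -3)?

0

(∇×V)_1 = ∂V₃/∂v − ∂V₂/∂w
= 0 − (2*u - 4)
= -2*u + 4
At (2, 2, -3): 0.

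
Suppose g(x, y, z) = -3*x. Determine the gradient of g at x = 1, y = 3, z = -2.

(-3, 0, 0)

∂g/∂x = -3
∂g/∂y = 0
∂g/∂z = 0
∇g = (-3, 0, 0)
At (1, 3, -2): (-3, 0, 0).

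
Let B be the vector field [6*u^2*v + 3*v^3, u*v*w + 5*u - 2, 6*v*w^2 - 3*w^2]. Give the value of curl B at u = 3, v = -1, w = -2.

(∇×B)₁ = ∂B₃/∂v − ∂B₂/∂w = -u*v + 6*w^2
(∇×B)₂ = ∂B₁/∂w − ∂B₃/∂u = 0
(∇×B)₃ = ∂B₂/∂u − ∂B₁/∂v = -6*u^2 - 9*v^2 + v*w + 5
∇×B = (-u*v + 6*w^2, 0, -6*u^2 - 9*v^2 + v*w + 5)
At (3, -1, -2): (27, 0, -56).

(27, 0, -56)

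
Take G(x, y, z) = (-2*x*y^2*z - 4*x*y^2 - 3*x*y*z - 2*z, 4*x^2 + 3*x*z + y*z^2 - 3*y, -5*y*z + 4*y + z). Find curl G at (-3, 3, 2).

(∇×G)₁ = ∂G₃/∂y − ∂G₂/∂z = -3*x - 2*y*z - 5*z + 4
(∇×G)₂ = ∂G₁/∂z − ∂G₃/∂x = -2*x*y^2 - 3*x*y - 2
(∇×G)₃ = ∂G₂/∂x − ∂G₁/∂y = 4*x*y*z + 8*x*y + 3*x*z + 8*x + 3*z
∇×G = (-3*x - 2*y*z - 5*z + 4, -2*x*y^2 - 3*x*y - 2, 4*x*y*z + 8*x*y + 3*x*z + 8*x + 3*z)
At (-3, 3, 2): (-9, 79, -180).

(-9, 79, -180)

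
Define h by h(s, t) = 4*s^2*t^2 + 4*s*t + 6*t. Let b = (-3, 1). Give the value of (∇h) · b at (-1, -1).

30

∂h/∂s = 8*s*t^2 + 4*t
∂h/∂t = 8*s^2*t + 4*s + 6
∇h at (-1, -1) = (-12, -6)
∇h · b = (-12)(-3) + (-6)(1) = 30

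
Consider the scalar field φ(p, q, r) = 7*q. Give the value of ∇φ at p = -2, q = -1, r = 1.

∂φ/∂p = 0
∂φ/∂q = 7
∂φ/∂r = 0
∇φ = (0, 7, 0)
At (-2, -1, 1): (0, 7, 0).

(0, 7, 0)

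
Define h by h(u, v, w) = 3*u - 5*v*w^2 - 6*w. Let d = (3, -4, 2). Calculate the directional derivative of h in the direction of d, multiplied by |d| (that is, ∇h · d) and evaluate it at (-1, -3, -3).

-3

∂h/∂u = 3
∂h/∂v = -5*w^2
∂h/∂w = -10*v*w - 6
∇h at (-1, -3, -3) = (3, -45, -96)
∇h · d = (3)(3) + (-45)(-4) + (-96)(2) = -3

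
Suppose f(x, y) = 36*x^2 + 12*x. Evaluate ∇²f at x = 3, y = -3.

∂²f/∂x² = 72
∂²f/∂y² = 0
∇²f = 72
At (3, -3): 72.

72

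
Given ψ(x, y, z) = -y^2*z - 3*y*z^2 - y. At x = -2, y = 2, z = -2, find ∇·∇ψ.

∂²ψ/∂x² = 0
∂²ψ/∂y² = -2*z
∂²ψ/∂z² = -6*y
∇²ψ = -6*y - 2*z
At (-2, 2, -2): -8.

-8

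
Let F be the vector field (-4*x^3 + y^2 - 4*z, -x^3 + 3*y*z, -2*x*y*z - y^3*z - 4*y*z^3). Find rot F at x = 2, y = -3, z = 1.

(-26, -10, -6)

(∇×F)₁ = ∂F₃/∂y − ∂F₂/∂z = -2*x*z - 3*y^2*z - 3*y - 4*z^3
(∇×F)₂ = ∂F₁/∂z − ∂F₃/∂x = 2*y*z - 4
(∇×F)₃ = ∂F₂/∂x − ∂F₁/∂y = -3*x^2 - 2*y
∇×F = (-2*x*z - 3*y^2*z - 3*y - 4*z^3, 2*y*z - 4, -3*x^2 - 2*y)
At (2, -3, 1): (-26, -10, -6).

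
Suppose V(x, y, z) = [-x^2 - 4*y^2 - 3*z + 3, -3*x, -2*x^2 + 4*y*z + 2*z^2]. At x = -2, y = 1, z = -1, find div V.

4

∂V₁/∂x = -2*x
∂V₂/∂y = 0
∂V₃/∂z = 4*y + 4*z
∇·V = -2*x + 4*y + 4*z
At (-2, 1, -1): 4.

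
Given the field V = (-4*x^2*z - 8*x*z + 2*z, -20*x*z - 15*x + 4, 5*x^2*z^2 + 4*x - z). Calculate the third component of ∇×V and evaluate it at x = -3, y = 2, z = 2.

-55

(∇×V)_3 = ∂V₂/∂x − ∂V₁/∂y
= -20*z - 15 − (0)
= -20*z - 15
At (-3, 2, 2): -55.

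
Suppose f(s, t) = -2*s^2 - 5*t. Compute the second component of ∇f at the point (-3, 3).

-5

(∇f)_2 = ∂f/∂t = -5
At (-3, 3): -5.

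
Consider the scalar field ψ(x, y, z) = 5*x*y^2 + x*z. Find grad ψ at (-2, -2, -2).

(18, 40, -2)

∂ψ/∂x = 5*y^2 + z
∂ψ/∂y = 10*x*y
∂ψ/∂z = x
∇ψ = (5*y^2 + z, 10*x*y, x)
At (-2, -2, -2): (18, 40, -2).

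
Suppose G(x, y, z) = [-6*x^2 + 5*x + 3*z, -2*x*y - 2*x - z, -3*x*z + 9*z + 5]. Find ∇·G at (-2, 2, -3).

∂G₁/∂x = -12*x + 5
∂G₂/∂y = -2*x
∂G₃/∂z = -3*x + 9
∇·G = -17*x + 14
At (-2, 2, -3): 48.

48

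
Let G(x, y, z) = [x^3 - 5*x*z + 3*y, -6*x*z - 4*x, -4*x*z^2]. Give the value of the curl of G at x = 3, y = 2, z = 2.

(∇×G)₁ = ∂G₃/∂y − ∂G₂/∂z = 6*x
(∇×G)₂ = ∂G₁/∂z − ∂G₃/∂x = -5*x + 4*z^2
(∇×G)₃ = ∂G₂/∂x − ∂G₁/∂y = -6*z - 7
∇×G = (6*x, -5*x + 4*z^2, -6*z - 7)
At (3, 2, 2): (18, 1, -19).

(18, 1, -19)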